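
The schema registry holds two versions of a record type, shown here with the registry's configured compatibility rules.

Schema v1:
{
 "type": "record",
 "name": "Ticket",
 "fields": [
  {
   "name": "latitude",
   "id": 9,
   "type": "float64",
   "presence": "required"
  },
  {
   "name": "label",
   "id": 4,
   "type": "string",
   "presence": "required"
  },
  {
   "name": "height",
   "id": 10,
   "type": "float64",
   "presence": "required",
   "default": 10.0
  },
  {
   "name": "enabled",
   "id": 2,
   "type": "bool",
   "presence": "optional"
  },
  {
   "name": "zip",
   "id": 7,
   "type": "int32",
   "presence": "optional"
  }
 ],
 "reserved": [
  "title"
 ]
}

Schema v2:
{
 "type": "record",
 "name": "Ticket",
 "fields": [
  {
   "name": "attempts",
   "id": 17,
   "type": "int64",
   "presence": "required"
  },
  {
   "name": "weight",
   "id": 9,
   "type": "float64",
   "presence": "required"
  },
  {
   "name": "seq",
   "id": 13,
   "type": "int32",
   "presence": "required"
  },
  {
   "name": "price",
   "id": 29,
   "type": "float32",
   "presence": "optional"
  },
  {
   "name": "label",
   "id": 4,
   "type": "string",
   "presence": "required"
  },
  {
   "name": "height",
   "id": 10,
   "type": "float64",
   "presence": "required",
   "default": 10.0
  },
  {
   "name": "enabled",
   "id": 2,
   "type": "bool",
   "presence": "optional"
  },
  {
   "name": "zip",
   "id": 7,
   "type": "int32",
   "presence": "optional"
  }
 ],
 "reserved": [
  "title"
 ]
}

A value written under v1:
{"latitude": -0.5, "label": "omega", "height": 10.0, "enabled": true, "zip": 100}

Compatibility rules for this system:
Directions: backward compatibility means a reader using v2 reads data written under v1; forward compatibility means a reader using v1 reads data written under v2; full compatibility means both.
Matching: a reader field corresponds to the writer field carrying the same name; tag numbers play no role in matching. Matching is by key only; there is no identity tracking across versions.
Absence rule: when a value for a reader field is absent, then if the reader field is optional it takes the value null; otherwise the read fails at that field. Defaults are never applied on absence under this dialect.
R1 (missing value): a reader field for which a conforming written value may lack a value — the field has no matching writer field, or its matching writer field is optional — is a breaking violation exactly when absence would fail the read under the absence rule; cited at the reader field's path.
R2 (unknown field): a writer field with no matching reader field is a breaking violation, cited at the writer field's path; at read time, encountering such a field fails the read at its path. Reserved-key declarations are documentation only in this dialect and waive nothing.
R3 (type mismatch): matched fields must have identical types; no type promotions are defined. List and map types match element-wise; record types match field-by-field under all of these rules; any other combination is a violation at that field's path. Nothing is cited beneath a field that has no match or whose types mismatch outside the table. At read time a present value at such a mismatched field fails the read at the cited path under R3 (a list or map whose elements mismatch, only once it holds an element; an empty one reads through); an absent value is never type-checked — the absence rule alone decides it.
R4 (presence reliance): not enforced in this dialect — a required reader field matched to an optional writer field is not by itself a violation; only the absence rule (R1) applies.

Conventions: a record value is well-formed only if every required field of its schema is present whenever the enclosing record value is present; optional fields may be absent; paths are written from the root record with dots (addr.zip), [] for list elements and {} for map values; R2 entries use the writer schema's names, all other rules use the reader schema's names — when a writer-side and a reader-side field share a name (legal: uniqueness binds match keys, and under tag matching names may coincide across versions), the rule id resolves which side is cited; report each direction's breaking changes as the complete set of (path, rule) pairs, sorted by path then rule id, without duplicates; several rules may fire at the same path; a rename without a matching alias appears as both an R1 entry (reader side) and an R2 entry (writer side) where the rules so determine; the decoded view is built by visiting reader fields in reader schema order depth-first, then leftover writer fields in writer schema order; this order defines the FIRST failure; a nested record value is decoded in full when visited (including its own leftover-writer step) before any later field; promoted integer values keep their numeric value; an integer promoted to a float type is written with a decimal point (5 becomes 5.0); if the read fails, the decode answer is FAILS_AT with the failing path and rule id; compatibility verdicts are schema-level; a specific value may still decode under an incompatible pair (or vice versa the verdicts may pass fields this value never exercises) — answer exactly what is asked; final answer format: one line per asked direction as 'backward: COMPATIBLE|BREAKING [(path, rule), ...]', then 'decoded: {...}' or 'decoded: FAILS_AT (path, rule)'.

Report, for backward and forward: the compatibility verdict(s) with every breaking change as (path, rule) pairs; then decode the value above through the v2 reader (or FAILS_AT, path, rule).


arrows below run writer -> reader for Ticket
checking backward for Ticket: reader v2 against writer v1:
  no writer field matches reader attempts
  no writer field matches reader weight
  no writer field matches reader seq
  no writer field matches reader price
  label: string -> string, writer required; from label
  height: float64 -> float64, writer required; from height
  enabled: bool -> bool, writer optional; from enabled
  zip: int32 -> int32, writer optional; from zip
  writer field latitude has no reader counterpart
  violation R1 at attempts
  violation R2 at latitude
  violation R1 at seq
  violation R1 at weight
  => backward: BREAKING (4)
checking forward for Ticket: reader v1 against writer v2:
  no writer field matches reader latitude
  label: string -> string, writer required; from label
  height: float64 -> float64, writer required; from height
  enabled: bool -> bool, writer optional; from enabled
  zip: int32 -> int32, writer optional; from zip
  writer field attempts has no reader counterpart
  writer field weight has no reader counterpart
  writer field seq has no reader counterpart
  writer field price has no reader counterpart
  violation R2 at attempts
  violation R1 at latitude
  violation R2 at price
  violation R2 at seq
  violation R2 at weight
  => forward: BREAKING (5)
migrating the Ticket value to v2:
  read fails at attempts under R1 (no fill)
  => FAILS_AT (attempts, R1)

backward: BREAKING [(attempts, R1), (latitude, R2), (seq, R1), (weight, R1)]; forward: BREAKING [(attempts, R2), (latitude, R1), (price, R2), (seq, R2), (weight, R2)]; decoded: FAILS_AT (attempts, R1)


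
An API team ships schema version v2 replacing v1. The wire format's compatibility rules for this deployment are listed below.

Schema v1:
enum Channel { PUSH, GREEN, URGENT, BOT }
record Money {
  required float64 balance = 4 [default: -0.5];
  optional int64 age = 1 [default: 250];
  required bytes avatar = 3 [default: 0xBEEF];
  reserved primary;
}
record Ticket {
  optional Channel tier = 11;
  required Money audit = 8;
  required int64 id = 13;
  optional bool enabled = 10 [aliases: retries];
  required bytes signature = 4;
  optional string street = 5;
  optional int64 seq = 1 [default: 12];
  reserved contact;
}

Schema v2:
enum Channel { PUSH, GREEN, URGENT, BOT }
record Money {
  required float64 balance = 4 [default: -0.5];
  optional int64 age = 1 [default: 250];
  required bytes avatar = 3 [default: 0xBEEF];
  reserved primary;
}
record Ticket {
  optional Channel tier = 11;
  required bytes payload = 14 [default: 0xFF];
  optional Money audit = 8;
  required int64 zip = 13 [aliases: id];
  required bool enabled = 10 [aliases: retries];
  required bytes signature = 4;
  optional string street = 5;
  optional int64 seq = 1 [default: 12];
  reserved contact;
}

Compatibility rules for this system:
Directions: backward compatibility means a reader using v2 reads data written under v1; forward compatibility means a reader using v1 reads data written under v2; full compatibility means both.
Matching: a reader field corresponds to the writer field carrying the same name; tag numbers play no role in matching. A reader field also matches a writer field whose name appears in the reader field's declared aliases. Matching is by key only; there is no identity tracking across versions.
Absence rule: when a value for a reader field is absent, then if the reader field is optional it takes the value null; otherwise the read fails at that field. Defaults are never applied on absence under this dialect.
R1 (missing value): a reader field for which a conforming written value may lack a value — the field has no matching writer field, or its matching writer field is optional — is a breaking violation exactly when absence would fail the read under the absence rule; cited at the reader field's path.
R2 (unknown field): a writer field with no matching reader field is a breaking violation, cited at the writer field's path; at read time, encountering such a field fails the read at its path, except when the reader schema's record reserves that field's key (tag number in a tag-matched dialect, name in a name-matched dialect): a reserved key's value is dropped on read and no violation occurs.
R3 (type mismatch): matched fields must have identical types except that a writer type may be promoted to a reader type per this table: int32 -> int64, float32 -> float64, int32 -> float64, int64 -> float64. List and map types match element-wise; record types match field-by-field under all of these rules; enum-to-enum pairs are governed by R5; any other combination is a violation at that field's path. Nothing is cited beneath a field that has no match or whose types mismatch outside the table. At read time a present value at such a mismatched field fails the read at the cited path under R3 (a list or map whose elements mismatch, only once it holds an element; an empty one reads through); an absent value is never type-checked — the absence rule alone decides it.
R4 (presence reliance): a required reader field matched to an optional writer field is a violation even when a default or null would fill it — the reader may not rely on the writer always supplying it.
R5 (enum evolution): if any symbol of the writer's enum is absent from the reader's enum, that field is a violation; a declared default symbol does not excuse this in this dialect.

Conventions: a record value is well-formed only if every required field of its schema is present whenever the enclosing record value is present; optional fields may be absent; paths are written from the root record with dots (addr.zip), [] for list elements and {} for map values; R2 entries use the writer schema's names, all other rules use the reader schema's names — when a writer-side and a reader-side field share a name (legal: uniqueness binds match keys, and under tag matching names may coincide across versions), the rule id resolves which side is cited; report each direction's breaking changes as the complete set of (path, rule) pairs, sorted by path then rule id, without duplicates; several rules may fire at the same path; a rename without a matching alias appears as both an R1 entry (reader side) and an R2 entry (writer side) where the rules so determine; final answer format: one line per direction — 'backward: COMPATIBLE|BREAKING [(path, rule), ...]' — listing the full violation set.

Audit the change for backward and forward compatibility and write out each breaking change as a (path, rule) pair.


backward: BREAKING [(enabled, R1), (enabled, R4), (payload, R1)]; forward: BREAKING [(audit, R1), (audit, R4), (id, R1), (payload, R2), (zip, R2)]

each type pair in Ticket: writer, then reader
backward pass over Ticket, reader schema v2, writer schema v1:
  writer optional, Channel -> Channel: reader tier maps from writer tier
  payload: no writer match
  writer required, Money -> Money: reader audit maps from writer audit
  writer required, int64 -> int64: reader zip maps from writer id
  writer optional, bool -> bool: reader enabled maps from writer enabled
  writer required, bytes -> bytes: reader signature maps from writer signature
  writer optional, string -> string: reader street maps from writer street
  writer optional, int64 -> int64: reader seq maps from writer seq
  writer required, float64 -> float64: reader audit.balance maps from writer audit.balance
  writer optional, int64 -> int64: reader audit.age maps from writer audit.age
  writer required, bytes -> bytes: reader audit.avatar maps from writer audit.avatar
  rule R1 violated at enabled
  rule R4 violated at enabled
  rule R1 violated at payload
  => 3 violation(s): backward is BREAKING for Ticket
forward pass over Ticket, reader schema v1, writer schema v2:
  writer optional, Channel -> Channel: reader tier maps from writer tier
  writer optional, Money -> Money: reader audit maps from writer audit
  id: no writer match
  writer required, bool -> bool: reader enabled maps from writer enabled
  writer required, bytes -> bytes: reader signature maps from writer signature
  writer optional, string -> string: reader street maps from writer street
  writer optional, int64 -> int64: reader seq maps from writer seq
  writer payload: unknown to reader
  writer zip: unknown to reader
  writer required, float64 -> float64: reader audit.balance maps from writer audit.balance
  writer optional, int64 -> int64: reader audit.age maps from writer audit.age
  writer required, bytes -> bytes: reader audit.avatar maps from writer audit.avatar
  rule R1 violated at audit
  rule R4 violated at audit
  rule R1 violated at id
  rule R2 violated at payload
  rule R2 violated at zip
  => 5 violation(s): forward is BREAKING for Ticket


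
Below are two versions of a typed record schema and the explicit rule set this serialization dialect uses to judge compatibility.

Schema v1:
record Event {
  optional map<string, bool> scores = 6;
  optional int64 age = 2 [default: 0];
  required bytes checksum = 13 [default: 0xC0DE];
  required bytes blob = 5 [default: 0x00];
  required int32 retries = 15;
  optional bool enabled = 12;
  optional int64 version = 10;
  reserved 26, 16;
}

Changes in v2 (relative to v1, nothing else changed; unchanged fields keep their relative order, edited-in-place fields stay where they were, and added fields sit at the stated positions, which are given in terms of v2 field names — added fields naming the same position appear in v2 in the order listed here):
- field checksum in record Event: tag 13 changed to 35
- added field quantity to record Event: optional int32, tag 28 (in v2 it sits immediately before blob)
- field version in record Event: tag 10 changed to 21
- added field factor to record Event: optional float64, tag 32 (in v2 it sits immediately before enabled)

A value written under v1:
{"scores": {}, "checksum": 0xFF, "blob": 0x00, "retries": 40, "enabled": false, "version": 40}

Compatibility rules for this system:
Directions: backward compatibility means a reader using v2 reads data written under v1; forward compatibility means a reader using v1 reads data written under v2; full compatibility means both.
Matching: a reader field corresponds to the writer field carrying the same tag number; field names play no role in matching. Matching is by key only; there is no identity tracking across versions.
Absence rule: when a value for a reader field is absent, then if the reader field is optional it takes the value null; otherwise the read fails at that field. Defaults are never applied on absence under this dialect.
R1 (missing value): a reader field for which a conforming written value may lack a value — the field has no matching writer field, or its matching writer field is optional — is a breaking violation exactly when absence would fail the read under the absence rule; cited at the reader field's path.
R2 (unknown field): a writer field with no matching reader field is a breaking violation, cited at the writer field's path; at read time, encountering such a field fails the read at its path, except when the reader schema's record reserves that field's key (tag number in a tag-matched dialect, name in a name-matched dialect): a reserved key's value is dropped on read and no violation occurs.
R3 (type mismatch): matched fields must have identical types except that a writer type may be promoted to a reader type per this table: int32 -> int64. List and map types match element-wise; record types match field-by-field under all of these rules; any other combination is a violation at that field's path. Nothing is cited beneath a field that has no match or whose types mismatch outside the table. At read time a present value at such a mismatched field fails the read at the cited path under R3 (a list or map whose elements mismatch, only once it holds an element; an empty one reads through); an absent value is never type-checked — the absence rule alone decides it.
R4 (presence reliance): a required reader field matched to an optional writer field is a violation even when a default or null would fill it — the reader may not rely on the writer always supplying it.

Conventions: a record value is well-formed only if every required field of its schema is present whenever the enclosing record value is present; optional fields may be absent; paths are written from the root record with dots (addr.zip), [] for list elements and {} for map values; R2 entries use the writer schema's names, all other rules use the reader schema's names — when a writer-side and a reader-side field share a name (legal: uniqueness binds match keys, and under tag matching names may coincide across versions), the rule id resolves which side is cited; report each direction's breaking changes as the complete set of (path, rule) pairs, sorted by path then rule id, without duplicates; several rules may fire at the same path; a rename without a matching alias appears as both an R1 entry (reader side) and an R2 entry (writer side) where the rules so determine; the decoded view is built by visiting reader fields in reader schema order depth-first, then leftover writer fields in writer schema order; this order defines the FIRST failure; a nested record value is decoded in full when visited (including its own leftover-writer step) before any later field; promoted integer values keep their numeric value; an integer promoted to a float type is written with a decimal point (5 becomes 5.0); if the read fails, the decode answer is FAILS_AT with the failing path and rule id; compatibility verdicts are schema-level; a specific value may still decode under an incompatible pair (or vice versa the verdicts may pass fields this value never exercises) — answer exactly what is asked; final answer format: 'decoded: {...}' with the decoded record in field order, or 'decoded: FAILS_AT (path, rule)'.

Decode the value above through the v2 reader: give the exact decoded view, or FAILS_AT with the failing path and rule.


decoded: FAILS_AT (checksum, R1)

the writer's type comes first in each Event pair
decode (reader v2):
  scores := {}
  age := null (absent, optional -> null)
  read fails at checksum under R1 (no fill)
  => FAILS_AT (checksum, R1)
the rest of the Event diff is inert for this question:
  added field factor to record Event: optional float64, tag 32 (in v2 it sits immediately before enabled) -> changes Event's schema-level verdicts only — the decode of this value is the same
  field version in record Event: tag 10 changed to 21 -> changes Event's schema-level verdicts only — the decode of this value is the same
  added field quantity to record Event: optional int32, tag 28 (in v2 it sits immediately before blob) -> changes Event's schema-level verdicts only — the decode of this value is the same


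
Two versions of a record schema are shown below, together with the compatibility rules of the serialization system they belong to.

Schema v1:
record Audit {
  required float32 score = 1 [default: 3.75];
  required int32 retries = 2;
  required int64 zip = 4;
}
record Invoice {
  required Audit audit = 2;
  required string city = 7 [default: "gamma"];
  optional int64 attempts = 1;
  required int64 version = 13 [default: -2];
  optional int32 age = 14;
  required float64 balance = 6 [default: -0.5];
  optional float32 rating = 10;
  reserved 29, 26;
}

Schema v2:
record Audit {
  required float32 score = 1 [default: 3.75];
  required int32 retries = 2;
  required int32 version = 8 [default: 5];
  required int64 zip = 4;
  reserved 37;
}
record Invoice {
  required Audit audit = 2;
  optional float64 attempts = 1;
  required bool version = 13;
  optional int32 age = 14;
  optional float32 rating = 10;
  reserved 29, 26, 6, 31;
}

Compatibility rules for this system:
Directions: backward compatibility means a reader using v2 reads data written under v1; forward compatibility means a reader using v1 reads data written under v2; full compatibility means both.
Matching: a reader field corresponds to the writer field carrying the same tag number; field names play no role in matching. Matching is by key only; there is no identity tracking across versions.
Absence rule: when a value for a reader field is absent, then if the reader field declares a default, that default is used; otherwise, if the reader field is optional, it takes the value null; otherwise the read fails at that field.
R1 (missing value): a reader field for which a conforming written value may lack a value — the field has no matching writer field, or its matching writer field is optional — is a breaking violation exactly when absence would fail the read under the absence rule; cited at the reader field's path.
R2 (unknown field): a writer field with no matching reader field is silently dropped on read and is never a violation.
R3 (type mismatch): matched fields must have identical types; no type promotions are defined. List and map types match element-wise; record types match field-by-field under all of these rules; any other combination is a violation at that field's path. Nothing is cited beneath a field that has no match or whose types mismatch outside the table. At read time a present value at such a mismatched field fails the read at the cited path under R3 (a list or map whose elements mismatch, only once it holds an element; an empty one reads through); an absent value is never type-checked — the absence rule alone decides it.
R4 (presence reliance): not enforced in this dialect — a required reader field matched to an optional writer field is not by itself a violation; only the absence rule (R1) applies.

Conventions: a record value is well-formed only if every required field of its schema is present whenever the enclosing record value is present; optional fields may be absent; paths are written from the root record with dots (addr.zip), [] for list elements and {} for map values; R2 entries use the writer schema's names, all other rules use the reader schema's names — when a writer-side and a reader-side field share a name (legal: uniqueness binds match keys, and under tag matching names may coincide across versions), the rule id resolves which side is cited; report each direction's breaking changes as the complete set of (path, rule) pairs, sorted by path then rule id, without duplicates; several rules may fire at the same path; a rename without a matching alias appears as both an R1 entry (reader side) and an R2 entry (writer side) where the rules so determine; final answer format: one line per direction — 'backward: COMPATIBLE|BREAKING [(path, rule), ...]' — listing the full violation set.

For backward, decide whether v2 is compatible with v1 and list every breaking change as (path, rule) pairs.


backward: BREAKING [(attempts, R3), (version, R3)]

the writer's type comes first in each Invoice pair
backward pass over Invoice, reader schema v2, writer schema v1:
  writer required, Audit -> Audit: reader audit maps from writer audit
  writer optional, int64 -> float64: reader attempts maps from writer attempts
  writer required, int64 -> bool: reader version maps from writer version
  writer optional, int32 -> int32: reader age maps from writer age
  writer optional, float32 -> float32: reader rating maps from writer rating
  writer city: unknown to reader
  writer balance: unknown to reader
  writer required, float32 -> float32: reader audit.score maps from writer audit.score
  writer required, int32 -> int32: reader audit.retries maps from writer audit.retries
  audit.version has no writer counterpart
  writer required, int64 -> int64: reader audit.zip maps from writer audit.zip
  rule R3 violated at attempts
  rule R3 violated at version
  backward on Invoice therefore BREAKING (2)
remaining Invoice differences; none change what is asked:
  added field version to record Audit: required int32, tag 8, default 5 (in v2 it sits immediately before zip) -> fires no rule on Invoice, leaving the asked answer as it is
  removed field balance from record Invoice (its key 6 joins the reserved list) -> fires no rule on Invoice, leaving the asked answer as it is
  removed field city from record Invoice -> fires no rule on Invoice, leaving the asked answer as it is


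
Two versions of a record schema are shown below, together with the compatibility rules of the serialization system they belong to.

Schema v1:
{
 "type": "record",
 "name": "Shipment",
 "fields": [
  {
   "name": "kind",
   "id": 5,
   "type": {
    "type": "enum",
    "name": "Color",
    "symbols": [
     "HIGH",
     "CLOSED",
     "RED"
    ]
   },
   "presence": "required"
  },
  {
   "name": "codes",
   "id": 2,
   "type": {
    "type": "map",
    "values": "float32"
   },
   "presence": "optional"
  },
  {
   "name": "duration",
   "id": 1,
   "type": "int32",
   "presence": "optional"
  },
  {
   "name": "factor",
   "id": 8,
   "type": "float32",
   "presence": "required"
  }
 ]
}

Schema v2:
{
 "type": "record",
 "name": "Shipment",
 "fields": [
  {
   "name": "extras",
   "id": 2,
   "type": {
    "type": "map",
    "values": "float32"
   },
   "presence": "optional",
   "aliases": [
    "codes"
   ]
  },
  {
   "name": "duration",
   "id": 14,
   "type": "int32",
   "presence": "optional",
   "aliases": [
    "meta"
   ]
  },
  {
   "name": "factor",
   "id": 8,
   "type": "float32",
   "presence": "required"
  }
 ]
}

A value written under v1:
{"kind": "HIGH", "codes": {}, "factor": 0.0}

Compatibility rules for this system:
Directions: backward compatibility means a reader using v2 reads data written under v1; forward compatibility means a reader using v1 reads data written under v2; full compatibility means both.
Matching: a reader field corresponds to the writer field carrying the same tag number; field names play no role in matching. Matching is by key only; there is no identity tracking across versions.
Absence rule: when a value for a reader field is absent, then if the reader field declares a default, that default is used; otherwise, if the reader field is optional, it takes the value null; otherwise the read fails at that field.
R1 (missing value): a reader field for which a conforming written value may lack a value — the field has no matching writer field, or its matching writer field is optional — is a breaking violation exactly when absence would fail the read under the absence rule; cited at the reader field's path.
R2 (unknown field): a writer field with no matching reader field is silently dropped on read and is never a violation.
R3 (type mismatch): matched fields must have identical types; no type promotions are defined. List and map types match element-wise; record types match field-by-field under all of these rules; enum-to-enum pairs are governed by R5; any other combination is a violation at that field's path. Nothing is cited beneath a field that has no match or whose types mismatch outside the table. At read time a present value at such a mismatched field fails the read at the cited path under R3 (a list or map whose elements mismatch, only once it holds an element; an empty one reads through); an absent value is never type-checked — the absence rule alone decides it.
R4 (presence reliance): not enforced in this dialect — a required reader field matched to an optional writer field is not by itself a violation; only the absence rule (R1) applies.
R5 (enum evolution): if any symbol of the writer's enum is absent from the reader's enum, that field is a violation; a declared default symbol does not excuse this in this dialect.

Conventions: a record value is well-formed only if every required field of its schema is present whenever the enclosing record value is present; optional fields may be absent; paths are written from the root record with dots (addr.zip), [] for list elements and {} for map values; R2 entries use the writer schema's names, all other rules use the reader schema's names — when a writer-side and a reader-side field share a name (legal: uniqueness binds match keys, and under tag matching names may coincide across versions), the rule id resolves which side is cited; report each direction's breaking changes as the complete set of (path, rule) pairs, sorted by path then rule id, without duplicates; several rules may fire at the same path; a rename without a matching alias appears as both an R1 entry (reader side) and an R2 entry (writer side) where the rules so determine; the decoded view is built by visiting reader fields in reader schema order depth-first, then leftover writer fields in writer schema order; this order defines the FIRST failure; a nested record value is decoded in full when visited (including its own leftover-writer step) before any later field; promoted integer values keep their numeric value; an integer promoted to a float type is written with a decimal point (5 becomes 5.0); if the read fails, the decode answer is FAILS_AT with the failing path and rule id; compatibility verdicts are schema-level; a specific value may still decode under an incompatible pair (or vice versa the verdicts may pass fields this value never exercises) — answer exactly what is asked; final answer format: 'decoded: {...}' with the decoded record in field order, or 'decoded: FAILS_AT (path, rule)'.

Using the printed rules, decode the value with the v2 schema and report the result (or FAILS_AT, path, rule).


the writer's type comes first in each Shipment pair
migrating the Shipment value to v2:
  extras := {} (from writer codes)
  duration := null (not supplied -> null)
  factor := 0.0
  writer kind: unmatched, discarded
  => decoded: {"extras": {}, "duration": null, "factor": 0.0}
ruling out the remaining Shipment differences:
  field duration in record Shipment: tag 1 changed to 14 -> no rule fires on it and the decoded Shipment view is identical with or without it

decoded: {"extras": {}, "duration": null, "factor": 0.0}


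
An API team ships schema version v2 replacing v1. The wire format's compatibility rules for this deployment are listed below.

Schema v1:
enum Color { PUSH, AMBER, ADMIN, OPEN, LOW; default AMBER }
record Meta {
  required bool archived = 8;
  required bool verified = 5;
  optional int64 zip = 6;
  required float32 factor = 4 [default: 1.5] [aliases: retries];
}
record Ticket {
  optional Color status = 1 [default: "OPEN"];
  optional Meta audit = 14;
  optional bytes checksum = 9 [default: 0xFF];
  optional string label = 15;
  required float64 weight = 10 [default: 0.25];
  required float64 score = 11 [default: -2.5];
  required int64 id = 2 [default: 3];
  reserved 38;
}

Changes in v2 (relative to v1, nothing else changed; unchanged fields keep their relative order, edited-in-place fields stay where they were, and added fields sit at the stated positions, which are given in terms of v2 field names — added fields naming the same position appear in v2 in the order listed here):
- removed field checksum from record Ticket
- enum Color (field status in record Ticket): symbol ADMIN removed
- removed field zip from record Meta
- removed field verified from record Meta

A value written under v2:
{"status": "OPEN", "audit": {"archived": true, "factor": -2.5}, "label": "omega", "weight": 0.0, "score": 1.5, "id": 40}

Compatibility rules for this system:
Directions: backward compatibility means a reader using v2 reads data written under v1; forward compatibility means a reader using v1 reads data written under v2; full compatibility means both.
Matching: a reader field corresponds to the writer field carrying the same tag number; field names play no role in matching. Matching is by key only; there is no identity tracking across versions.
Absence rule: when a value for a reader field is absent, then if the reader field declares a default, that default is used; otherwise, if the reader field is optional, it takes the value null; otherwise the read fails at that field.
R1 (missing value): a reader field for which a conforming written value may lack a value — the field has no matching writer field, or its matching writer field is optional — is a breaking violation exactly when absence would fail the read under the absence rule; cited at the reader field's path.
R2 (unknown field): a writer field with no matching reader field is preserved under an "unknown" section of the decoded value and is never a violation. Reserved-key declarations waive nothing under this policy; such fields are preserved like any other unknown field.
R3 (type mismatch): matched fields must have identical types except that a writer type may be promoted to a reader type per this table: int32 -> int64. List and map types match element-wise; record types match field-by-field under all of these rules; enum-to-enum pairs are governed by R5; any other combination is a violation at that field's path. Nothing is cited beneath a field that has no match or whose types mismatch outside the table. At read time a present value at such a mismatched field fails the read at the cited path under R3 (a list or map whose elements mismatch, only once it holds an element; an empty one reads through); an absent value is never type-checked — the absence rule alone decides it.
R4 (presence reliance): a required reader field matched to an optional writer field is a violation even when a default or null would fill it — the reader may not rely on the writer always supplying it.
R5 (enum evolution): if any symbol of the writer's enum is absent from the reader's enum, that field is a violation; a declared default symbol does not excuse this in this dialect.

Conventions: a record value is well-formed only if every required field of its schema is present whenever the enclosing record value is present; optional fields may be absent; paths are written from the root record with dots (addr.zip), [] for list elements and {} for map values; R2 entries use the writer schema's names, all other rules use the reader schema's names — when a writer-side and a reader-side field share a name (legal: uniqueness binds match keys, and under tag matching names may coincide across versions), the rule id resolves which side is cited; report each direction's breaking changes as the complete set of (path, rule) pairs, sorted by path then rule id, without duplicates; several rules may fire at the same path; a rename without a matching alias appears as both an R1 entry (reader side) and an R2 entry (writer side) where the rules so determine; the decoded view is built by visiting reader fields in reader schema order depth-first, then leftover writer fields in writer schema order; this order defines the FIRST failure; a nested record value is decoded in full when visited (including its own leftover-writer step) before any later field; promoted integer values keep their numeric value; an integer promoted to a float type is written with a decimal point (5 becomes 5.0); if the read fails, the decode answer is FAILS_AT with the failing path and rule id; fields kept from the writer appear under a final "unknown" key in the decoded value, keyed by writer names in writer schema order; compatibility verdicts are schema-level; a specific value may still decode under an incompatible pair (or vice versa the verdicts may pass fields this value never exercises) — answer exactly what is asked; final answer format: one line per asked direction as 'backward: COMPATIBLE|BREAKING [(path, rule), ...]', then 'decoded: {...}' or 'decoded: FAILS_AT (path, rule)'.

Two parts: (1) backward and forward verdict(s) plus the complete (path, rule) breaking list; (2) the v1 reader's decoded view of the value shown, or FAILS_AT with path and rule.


in Ticket below, arrows point writer -> reader
backward analysis of Ticket with v2 as reader and v1 as writer:
  writer optional, Color -> Color: reader status maps from writer status
  writer optional, Meta -> Meta: reader audit maps from writer audit
  writer optional, string -> string: reader label maps from writer label
  writer required, float64 -> float64: reader weight maps from writer weight
  writer required, float64 -> float64: reader score maps from writer score
  writer required, int64 -> int64: reader id maps from writer id
  leftover writer field: checksum
  writer required, bool -> bool: reader audit.archived maps from writer audit.archived
  writer required, float32 -> float32: reader audit.factor maps from writer audit.factor
  leftover writer field: audit.verified
  leftover writer field: audit.zip
  R5 fires at status
  => 1 violation(s): backward is BREAKING for Ticket
forward analysis of Ticket with v1 as reader and v2 as writer:
  writer optional, Color -> Color: reader status maps from writer status
  writer optional, Meta -> Meta: reader audit maps from writer audit
  checksum: no writer-side match
  writer optional, string -> string: reader label maps from writer label
  writer required, float64 -> float64: reader weight maps from writer weight
  writer required, float64 -> float64: reader score maps from writer score
  writer required, int64 -> int64: reader id maps from writer id
  writer required, bool -> bool: reader audit.archived maps from writer audit.archived
  audit.verified: no writer-side match
  audit.zip: no writer-side match
  writer required, float32 -> float32: reader audit.factor maps from writer audit.factor
  R1 fires at audit.verified
  => 1 violation(s): forward is BREAKING for Ticket
migrating the Ticket value to v1:
  status := "OPEN"
  audit.archived := true
  read fails at audit.verified under R1 (no fill)
  => FAILS_AT (audit.verified, R1)

backward: BREAKING [(status, R5)]; forward: BREAKING [(audit.verified, R1)]; decoded: FAILS_AT (audit.verified, R1)


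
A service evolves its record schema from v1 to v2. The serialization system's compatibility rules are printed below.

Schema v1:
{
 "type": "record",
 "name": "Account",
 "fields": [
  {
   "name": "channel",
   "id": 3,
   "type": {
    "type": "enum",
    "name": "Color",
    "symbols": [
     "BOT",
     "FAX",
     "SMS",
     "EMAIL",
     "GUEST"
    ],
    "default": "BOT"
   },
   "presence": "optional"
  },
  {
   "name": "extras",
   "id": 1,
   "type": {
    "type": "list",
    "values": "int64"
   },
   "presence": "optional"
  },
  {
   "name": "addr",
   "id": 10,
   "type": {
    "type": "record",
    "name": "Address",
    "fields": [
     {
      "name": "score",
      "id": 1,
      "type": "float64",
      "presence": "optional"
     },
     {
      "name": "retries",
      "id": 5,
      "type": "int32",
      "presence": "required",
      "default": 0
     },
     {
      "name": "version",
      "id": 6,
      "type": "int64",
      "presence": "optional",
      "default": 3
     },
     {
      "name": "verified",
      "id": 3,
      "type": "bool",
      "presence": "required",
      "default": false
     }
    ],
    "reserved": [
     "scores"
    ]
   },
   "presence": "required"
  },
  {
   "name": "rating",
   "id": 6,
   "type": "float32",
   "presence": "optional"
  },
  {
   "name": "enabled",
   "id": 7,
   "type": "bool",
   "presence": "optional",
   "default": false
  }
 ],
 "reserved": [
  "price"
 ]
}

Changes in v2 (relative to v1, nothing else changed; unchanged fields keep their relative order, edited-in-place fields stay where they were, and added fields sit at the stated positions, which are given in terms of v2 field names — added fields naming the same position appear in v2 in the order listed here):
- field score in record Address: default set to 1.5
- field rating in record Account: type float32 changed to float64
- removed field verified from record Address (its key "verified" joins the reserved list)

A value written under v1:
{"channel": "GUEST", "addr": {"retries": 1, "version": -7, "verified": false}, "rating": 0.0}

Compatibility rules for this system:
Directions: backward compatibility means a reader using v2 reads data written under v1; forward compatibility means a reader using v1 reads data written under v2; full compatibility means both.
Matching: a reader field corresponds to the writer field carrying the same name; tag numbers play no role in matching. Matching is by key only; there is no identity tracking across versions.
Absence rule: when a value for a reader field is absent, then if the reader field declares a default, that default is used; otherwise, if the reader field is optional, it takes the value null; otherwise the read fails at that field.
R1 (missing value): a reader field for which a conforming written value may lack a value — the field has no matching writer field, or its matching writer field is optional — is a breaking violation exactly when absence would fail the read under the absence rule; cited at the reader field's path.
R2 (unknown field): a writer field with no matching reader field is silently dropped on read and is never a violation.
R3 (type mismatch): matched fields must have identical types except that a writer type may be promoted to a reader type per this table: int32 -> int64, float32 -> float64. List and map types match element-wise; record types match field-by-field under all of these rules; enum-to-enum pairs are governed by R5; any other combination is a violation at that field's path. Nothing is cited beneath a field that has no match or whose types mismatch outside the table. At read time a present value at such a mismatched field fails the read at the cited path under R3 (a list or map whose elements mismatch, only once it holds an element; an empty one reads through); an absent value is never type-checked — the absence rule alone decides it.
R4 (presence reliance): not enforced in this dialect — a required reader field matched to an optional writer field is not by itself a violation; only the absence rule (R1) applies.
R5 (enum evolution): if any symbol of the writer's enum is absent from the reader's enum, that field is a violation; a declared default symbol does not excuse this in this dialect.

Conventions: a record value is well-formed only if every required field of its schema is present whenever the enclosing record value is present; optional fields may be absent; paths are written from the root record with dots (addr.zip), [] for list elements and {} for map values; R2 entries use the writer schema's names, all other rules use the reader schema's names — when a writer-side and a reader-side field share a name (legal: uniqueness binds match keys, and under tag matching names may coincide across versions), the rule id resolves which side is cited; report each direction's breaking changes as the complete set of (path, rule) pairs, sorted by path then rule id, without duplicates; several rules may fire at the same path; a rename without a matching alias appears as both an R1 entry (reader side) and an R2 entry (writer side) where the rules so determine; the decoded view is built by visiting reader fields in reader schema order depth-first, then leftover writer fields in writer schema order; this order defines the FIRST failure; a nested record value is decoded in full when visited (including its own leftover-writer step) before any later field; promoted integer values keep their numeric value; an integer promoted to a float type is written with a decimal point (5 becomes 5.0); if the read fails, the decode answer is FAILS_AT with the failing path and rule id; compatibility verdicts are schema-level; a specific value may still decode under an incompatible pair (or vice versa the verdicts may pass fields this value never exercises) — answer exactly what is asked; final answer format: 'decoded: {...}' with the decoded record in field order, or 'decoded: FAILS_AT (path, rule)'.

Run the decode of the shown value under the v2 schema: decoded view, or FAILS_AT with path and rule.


decoded: {"channel": "GUEST", "extras": null, "addr": {"score": 1.5, "retries": 1, "version": -7}, "rating": 0.0, "enabled": false}

each type pair in Account: writer, then reader
decode (reader v2):
  channel := "GUEST"
  extras := null (absent, optional -> null)
  addr.score := 1.5 (absent -> default)
  addr.retries := 1
  addr.version := -7
  writer addr.verified: unknown -> dropped
  rating := 0.0 (float32 -> float64)
  enabled := false (absent -> default)
  => decoded: {"channel": "GUEST", "extras": null, "addr": {"score": 1.5, "retries": 1, "version": -7}, "rating": 0.0, "enabled": false}
checking off the Account differences that do not matter here:
  field rating in record Account: type float32 changed to float64 -> shifts the Account verdicts, not this decode
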